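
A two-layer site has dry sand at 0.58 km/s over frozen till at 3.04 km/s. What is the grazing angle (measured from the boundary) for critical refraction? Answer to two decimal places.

79.00°

Critical incidence: sin θ_c = V₁/V₂ = 0.58/3.04 = 0.1908.
θ_c = arcsin 0.1908 = 11.00°.
Measured from the interface: 90° − 11.00° = 79.00°.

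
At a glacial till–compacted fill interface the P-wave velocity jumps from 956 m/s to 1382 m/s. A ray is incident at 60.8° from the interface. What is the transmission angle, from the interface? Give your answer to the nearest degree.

45°

Angle from the normal: 90° − 60.8° = 29.2°.
Snell's law: sin θ₂ = (V₂/V₁)·sin θ₁ = (1382/956)·sin 29.2° = 0.7053.
θ₂ = arcsin 0.7053 = 44.85° from the normal.
From the interface: 90° − 44.85° = 45.15°.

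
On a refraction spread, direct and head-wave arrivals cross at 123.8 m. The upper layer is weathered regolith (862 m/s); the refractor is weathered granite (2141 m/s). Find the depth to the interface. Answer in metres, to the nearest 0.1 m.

40.4 m

h = (x_cross/2)·√((V₂−V₁)/(V₂+V₁)).
(V₂−V₁)/(V₂+V₁) = (2141−862)/(2141+862) = 0.4259; √ = 0.6526.
h = (123.8/2)·0.6526 = 40.40 m.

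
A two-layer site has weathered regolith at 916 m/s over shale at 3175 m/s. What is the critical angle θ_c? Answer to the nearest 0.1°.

16.8°

At critical incidence the refracted ray runs along the interface (θ₂ = 90°), so sin θ_c = V₁/V₂.
θ_c = arcsin(916/3175) = arcsin 0.2885 = 16.77°.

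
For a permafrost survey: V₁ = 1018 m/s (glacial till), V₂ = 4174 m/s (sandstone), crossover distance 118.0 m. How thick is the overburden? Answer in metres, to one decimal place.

46.0 m

x_cross = 2h·√((V₂+V₁)/(V₂−V₁)) → h = x_cross / (2·√((V₂+V₁)/(V₂−V₁))).
√((V₂+V₁)/(V₂−V₁)) = √((4174+1018)/(4174−1018)) = 1.2826.
h = 118.0 / (2·1.2826) = 46.00 m.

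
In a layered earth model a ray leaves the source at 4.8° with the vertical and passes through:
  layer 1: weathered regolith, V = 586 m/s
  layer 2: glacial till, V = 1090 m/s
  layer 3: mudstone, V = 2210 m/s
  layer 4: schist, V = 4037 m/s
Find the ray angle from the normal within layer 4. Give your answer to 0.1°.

Snell's law across each interface conserves sin θ / V, so sin θ_4 = V_4·sin θ₁/V₁.
sin θ_4 = 4037 × sin 4.8° / 586 = 0.5765.
θ_4 = arcsin 0.5765 = 35.20°.

35.2°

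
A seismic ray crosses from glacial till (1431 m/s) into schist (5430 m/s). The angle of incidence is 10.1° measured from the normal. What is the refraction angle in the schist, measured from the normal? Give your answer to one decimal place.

Snell's law: sin θ₂ = (V₂/V₁)·sin θ₁ = (5430/1431)·sin 10.1° = 0.6654.
θ₂ = arcsin 0.6654 = 41.72° from the normal.

41.7°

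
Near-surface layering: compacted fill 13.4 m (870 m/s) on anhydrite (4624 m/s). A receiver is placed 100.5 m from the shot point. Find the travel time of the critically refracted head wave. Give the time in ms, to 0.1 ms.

t = x/V₂ + 2h·√(V₂²−V₁²)/(V₁V₂).
√(V₂²−V₁²) = √(4624²−870²) = 4541.4 m/s; delay term = 2·13.4·4541.4/(870·4624) = 0.03025 s.
t = 100.5/4624 + 0.03025 = 0.05199 s.

52.0 ms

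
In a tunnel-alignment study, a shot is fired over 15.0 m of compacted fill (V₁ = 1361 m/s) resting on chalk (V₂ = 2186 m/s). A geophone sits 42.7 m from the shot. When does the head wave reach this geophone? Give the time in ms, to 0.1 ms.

θ_c = arcsin(V₁/V₂) = arcsin(1361/2186) = 38.51°, cos θ_c = 0.7825.
Intercept time tᵢ = 2h cos θ_c / V₁ = 2·15.0·0.7825/1361 = 0.01725 s.
t = x/V₂ + tᵢ = 42.7/2186 + 0.01725 = 0.03678 s.

36.8 ms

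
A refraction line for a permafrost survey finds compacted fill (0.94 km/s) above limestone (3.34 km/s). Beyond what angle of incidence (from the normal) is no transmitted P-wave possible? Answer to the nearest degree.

At critical incidence the refracted ray runs along the interface (θ₂ = 90°), so sin θ_c = V₁/V₂.
θ_c = arcsin(0.94/3.34) = arcsin 0.2814 = 16.35°.

16°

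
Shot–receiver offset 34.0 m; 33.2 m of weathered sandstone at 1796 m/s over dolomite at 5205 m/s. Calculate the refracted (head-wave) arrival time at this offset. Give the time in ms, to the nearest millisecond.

θ_c = arcsin(V₁/V₂) = arcsin(1796/5205) = 20.19°, cos θ_c = 0.9386.
Intercept time tᵢ = 2h cos θ_c / V₁ = 2·33.2·0.9386/1796 = 0.03470 s.
t = x/V₂ + tᵢ = 34.0/5205 + 0.03470 = 0.04123 s.

41 ms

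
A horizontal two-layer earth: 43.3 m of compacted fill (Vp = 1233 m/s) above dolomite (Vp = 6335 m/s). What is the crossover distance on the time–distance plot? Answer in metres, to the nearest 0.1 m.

θ_c = arcsin(1233/6335) = 11.22°, so cos θ_c = 0.9809 and tᵢ = 2h cos θ_c/V₁ = 0.0689 s.
At crossover x/V₁ = x/V₂ + tᵢ ⇒ x = tᵢ/(1/V₁ − 1/V₂) = 0.06889/(8.1103e-04 − 1.5785e-04) = 105.47 m.

105.5 m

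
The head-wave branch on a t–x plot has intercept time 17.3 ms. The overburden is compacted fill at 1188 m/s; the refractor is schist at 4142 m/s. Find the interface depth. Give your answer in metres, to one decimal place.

10.7 m

θ_c = arcsin(1188/4142) = 16.67°; cos θ_c = 0.9580.
tᵢ = 2h cos θ_c/V₁ ⇒ h = tᵢ·V₁/(2 cos θ_c) = 0.0173·1188/(2·0.9580) = 10.73 m.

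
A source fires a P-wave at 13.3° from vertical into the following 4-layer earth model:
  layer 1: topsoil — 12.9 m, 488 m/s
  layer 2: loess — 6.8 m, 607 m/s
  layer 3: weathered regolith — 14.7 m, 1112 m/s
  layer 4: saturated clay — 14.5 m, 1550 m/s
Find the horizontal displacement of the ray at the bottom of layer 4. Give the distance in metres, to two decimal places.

Apply Snell's law at each interface; in layer i the horizontal offset is hᵢ·tan θᵢ.
Layer 1: θ = 13.30°; offset = 12.9·tan 13.30° = 3.0494 m.
Layer 2: sin θ = 607·sin 13.3°/488 = 0.2861, θ = 16.63°; offset = 6.8·tan 16.63° = 2.0307 m.
Layer 3: sin θ = 1112·sin 13.3°/488 = 0.5242, θ = 31.62°; offset = 14.7·tan 31.62° = 9.0489 m.
Layer 4: sin θ = 1550·sin 13.3°/488 = 0.7307, θ = 46.94°; offset = 14.5·tan 46.94° = 15.5191 m.
Total horizontal offset = 29.6481 m.

29.65 m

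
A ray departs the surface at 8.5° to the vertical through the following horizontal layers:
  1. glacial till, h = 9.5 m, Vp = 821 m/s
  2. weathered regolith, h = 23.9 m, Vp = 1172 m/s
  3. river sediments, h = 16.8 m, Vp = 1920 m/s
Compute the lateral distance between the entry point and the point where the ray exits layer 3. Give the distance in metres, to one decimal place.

Ray parameter p = sin 8.5° / 821 m/s = 1.8004e-04 s/m.
Layer 1: θ = 8.50°; offset = 9.5·tan 8.50° = 1.420 m.
Layer 2: sin θ = p·1172 = 0.2110 → θ = 12.18°; offset = 23.9·tan 12.18° = 5.159 m.
Layer 3: sin θ = p·1920 = 0.3457 → θ = 20.22°; offset = 16.8·tan 20.22° = 6.189 m.
Total horizontal offset = 12.768 m.

12.8 m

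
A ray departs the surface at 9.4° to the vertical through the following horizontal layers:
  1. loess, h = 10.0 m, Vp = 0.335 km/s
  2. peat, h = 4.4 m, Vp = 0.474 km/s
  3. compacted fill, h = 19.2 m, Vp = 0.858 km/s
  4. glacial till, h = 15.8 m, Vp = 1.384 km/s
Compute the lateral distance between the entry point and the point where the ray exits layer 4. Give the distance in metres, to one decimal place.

26.0 m

p = sin θ₁/V₁ = sin 9.4°/0.335 = 4.8754e-01 s/km is conserved through the stack.
Layer 1: θ = 9.40°; offset = 10.0·tan 9.40° = 1.655 m.
Layer 2: sin θ = p·0.474 = 0.2311 → θ = 13.36°; offset = 4.4·tan 13.36° = 1.045 m.
Layer 3: sin θ = p·0.858 = 0.4183 → θ = 24.73°; offset = 19.2·tan 24.73° = 8.842 m.
Layer 4: sin θ = p·1.384 = 0.6748 → θ = 42.44°; offset = 15.8·tan 42.44° = 14.445 m.
Total horizontal offset = 25.988 m.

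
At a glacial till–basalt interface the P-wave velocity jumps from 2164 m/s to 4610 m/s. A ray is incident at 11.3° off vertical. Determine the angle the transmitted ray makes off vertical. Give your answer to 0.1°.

sin θ₁/V₁ = sin θ₂/V₂ ⇒ sin θ₂ = 4610·sin 11.3°/2164 = 4610·0.1959/2164 = 0.4174.
θ₂ = sin⁻¹(0.4174) = 24.67° (from vertical).

24.7°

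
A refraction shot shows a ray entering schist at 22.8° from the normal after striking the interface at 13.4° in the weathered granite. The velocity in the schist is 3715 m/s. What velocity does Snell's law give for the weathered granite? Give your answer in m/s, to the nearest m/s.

Snell's law: sin 13.4°/V₁ = sin 22.8°/V₂.
V₁ = V₂·sin 13.4°/sin 22.8° = 3715 × 0.5980 = 2221.70 m/s.

2222 m/s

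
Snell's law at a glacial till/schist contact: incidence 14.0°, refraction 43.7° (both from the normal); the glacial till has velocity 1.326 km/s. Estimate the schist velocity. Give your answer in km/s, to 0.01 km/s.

sin 14.0° = 0.2419; sin 43.7° = 0.6909.
V₂ = V₁·(sin θ₂/sin θ₁) = 1.326·(0.6909/0.2419) = 3.79 km/s.

3.79 km/s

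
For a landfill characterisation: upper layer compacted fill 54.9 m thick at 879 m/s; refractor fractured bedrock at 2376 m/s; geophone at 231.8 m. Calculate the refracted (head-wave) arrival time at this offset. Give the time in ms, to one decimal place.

213.6 ms

θ_c = arcsin(V₁/V₂) = arcsin(879/2376) = 21.71°, cos θ_c = 0.9291.
Intercept time tᵢ = 2h cos θ_c / V₁ = 2·54.9·0.9291/879 = 0.11605 s.
t = x/V₂ + tᵢ = 231.8/2376 + 0.11605 = 0.21361 s.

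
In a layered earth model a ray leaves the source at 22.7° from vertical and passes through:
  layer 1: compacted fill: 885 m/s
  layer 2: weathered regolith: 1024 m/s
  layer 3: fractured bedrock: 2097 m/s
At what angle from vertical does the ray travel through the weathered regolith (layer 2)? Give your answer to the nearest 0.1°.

Ray parameter p = sin 22.7° / 885 = 4.3605e-04 s/m.
sin θ_2 = p·V_2 = 4.3605e-04 × 1024 = 0.4465.
θ_2 = arcsin 0.4465 = 26.52°.

26.5°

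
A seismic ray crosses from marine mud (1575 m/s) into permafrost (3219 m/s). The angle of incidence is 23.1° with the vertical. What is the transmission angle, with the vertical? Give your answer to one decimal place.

53.3°

Snell's law: sin θ₂ = (V₂/V₁)·sin θ₁ = (3219/1575)·sin 23.1° = 0.8019.
θ₂ = arcsin 0.8019 = 53.31° from the normal.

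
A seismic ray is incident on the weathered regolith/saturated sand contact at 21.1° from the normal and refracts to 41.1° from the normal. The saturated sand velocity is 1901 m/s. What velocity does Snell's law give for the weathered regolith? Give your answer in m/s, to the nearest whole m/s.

1041 m/s

Snell's law: sin 21.1°/V₁ = sin 41.1°/V₂.
V₁ = V₂·sin 21.1°/sin 41.1° = 1901 × 0.5476 = 1041.04 m/s.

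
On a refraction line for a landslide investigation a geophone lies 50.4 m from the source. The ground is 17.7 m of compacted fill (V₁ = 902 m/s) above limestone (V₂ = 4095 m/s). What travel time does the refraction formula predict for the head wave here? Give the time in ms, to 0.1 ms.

50.6 ms

θ_c = arcsin(V₁/V₂) = arcsin(902/4095) = 12.72°, cos θ_c = 0.9754.
Intercept time tᵢ = 2h cos θ_c / V₁ = 2·17.7·0.9754/902 = 0.03828 s.
t = x/V₂ + tᵢ = 50.4/4095 + 0.03828 = 0.05059 s.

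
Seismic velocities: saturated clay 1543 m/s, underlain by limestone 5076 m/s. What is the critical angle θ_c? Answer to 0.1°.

Critical incidence: sin θ_c = V₁/V₂ = 1543/5076 = 0.3040.
θ_c = arcsin 0.3040 = 17.70°.

17.7°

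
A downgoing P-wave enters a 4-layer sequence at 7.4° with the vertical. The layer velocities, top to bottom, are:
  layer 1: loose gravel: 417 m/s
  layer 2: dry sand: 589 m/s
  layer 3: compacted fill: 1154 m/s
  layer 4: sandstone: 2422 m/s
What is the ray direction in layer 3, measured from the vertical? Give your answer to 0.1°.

Snell's law across each interface conserves sin θ / V, so sin θ_3 = V_3·sin θ₁/V₁.
sin θ_3 = 1154 × sin 7.4° / 417 = 0.3564.
θ_3 = 20.88° from the vertical.

20.9°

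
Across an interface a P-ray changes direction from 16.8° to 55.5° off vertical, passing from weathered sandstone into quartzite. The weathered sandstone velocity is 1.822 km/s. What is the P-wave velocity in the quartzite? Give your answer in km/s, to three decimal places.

Snell's law: sin 16.8°/V₁ = sin 55.5°/V₂.
V₂ = V₁·sin 55.5°/sin 16.8° = 1.822 × 2.8513 = 5.195 km/s.

5.195 km/s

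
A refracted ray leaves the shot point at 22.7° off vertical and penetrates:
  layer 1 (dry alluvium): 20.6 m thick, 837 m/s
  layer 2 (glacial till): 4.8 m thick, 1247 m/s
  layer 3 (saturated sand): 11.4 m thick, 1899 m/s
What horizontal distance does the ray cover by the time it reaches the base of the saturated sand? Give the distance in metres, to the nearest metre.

Ray parameter p = sin 22.7° / 837 m/s = 4.6106e-04 s/m.
Layer 1: θ = 22.70°; offset = 20.6·tan 22.70° = 8.617 m.
Layer 2: sin θ = p·1247 = 0.5749 → θ = 35.10°; offset = 4.8·tan 35.10° = 3.373 m.
Layer 3: sin θ = p·1899 = 0.8756 → θ = 61.11°; offset = 11.4·tan 61.11° = 20.660 m.
Total horizontal offset = 32.650 m.

33 m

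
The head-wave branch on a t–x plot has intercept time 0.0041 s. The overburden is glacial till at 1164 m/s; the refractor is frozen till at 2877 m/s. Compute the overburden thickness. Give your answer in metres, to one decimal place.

2.6 m

h = tᵢ·V₁·V₂ / (2·√(V₂²−V₁²)).
√(V₂²−V₁²) = √(2877² − 1164²) = 2631.0 m/s.
h = 0.0041 s × 1164 × 2877 / (2 × 2631.0) = 2.61 m.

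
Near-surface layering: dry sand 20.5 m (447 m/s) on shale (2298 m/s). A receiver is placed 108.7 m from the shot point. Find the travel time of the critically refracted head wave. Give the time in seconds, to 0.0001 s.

θ_c = arcsin(V₁/V₂) = arcsin(447/2298) = 11.22°, cos θ_c = 0.9809.
Intercept time tᵢ = 2h cos θ_c / V₁ = 2·20.5·0.9809/447 = 0.08997 s.
t = x/V₂ + tᵢ = 108.7/2298 + 0.08997 = 0.13727 s.

0.1373 s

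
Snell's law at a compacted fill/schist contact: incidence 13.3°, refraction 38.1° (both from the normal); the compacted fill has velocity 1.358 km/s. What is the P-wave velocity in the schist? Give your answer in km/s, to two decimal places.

3.64 km/s

sin 13.3° = 0.2300; sin 38.1° = 0.6170.
V₂ = V₁·(sin θ₂/sin θ₁) = 1.358·(0.6170/0.2300) = 3.64 km/s.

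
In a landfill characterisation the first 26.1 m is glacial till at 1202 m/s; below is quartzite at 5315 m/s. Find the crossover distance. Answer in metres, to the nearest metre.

x_cross = 2h·√((V₂+V₁)/(V₂−V₁)).
(V₂+V₁)/(V₂−V₁) = (5315+1202)/(5315−1202) = 1.5845; √ = 1.2588.
x_cross = 2·26.1·1.2588 = 65.71 m.

66 m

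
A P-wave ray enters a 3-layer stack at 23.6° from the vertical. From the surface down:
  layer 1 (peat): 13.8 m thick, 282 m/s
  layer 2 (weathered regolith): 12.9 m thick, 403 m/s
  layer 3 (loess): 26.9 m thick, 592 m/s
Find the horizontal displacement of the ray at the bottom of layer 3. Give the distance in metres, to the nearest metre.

57 m

p = sin θ₁/V₁ = sin 23.6°/282 = 1.4197e-03 s/m is conserved through the stack.
Layer 1: θ = 23.60°; offset = 13.8·tan 23.60° = 6.029 m.
Layer 2: sin θ = p·403 = 0.5721 → θ = 34.90°; offset = 12.9·tan 34.90° = 8.999 m.
Layer 3: sin θ = p·592 = 0.8404 → θ = 57.19°; offset = 26.9·tan 57.19° = 41.721 m.
Σ offsets = 56.749 m.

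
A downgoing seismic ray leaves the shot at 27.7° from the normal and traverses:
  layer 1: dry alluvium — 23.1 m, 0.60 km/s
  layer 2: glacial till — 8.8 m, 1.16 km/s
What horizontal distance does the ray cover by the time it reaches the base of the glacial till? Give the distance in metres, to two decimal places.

30.16 m

Ray parameter p = sin 27.7° / 0.60 km/s = 7.7474e-01 s/km.
Layer 1: θ = 27.70°; offset = 23.1·tan 27.70° = 12.1278 m.
Layer 2: sin θ = p·1.16 = 0.8987 → θ = 63.99°; offset = 8.8·tan 63.99° = 18.0323 m.
Σ offsets = 30.1601 m.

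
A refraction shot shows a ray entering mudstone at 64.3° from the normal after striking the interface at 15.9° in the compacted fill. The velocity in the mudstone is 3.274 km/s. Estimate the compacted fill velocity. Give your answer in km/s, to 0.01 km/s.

sin 15.9° = 0.2740; sin 64.3° = 0.9011.
V₁ = V₂·(sin θ₁/sin θ₂) = 3.274·(0.2740/0.9011) = 1.00 km/s.

1.00 km/s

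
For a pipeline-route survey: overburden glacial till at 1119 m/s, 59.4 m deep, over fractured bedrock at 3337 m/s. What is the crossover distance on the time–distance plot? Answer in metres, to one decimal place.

168.4 m

x_cross = 2h·√((V₂+V₁)/(V₂−V₁)).
(V₂+V₁)/(V₂−V₁) = (3337+1119)/(3337−1119) = 2.0090; √ = 1.4174.
x_cross = 2·59.4·1.4174 = 168.39 m.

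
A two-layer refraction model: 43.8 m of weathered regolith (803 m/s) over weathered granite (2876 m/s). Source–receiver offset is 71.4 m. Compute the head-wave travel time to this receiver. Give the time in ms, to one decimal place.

129.6 ms

t = x/V₂ + 2h·√(V₂²−V₁²)/(V₁V₂).
√(V₂²−V₁²) = √(2876²−803²) = 2761.6 m/s; delay term = 2·43.8·2761.6/(803·2876) = 0.10475 s.
t = 71.4/2876 + 0.10475 = 0.12958 s.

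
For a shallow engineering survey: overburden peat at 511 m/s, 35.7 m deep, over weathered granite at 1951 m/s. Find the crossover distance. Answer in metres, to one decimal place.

93.4 m

x_cross = 2h·√((V₂+V₁)/(V₂−V₁)).
(V₂+V₁)/(V₂−V₁) = (1951+511)/(1951−511) = 1.7097; √ = 1.3076.
x_cross = 2·35.7·1.3076 = 93.36 m.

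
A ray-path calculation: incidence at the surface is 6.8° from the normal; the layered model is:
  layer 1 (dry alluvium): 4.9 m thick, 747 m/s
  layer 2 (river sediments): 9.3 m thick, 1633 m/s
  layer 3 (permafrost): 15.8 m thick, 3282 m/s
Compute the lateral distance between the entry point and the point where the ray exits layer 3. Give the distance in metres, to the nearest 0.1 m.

12.7 m

Apply Snell's law at each interface; in layer i the horizontal offset is hᵢ·tan θᵢ.
Layer 1: θ = 6.80°; offset = 4.9·tan 6.80° = 0.584 m.
Layer 2: sin θ = 1633·sin 6.8°/747 = 0.2588, θ = 15.00°; offset = 9.3·tan 15.00° = 2.492 m.
Layer 3: sin θ = 3282·sin 6.8°/747 = 0.5202, θ = 31.35°; offset = 15.8·tan 31.35° = 9.624 m.
Σ offsets = 12.701 m.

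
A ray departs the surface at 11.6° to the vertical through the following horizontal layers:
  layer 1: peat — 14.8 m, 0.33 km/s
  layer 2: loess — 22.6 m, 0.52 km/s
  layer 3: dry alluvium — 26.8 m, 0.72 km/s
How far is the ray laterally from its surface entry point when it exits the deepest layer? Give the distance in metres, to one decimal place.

Ray parameter p = sin 11.6° / 0.33 km/s = 6.0933e-01 s/km.
Layer 1: θ = 11.60°; offset = 14.8·tan 11.60° = 3.038 m.
Layer 2: sin θ = p·0.52 = 0.3169 → θ = 18.47°; offset = 22.6·tan 18.47° = 7.550 m.
Layer 3: sin θ = p·0.72 = 0.4387 → θ = 26.02°; offset = 26.8·tan 26.02° = 13.084 m.
Summing the layer offsets gives 23.672 m.

23.7 m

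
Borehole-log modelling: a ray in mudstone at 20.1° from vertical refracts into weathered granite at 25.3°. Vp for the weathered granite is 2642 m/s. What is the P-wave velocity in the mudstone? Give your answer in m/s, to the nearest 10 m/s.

Snell's law: sin 20.1°/V₁ = sin 25.3°/V₂.
V₁ = V₂·sin 20.1°/sin 25.3° = 2642 × 0.8041 = 2124.56 m/s.

2120 m/s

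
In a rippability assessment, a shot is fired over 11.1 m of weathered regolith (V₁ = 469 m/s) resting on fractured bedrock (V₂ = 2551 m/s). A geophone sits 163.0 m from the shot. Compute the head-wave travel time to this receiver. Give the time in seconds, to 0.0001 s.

θ_c = arcsin(V₁/V₂) = arcsin(469/2551) = 10.59°, cos θ_c = 0.9830.
Intercept time tᵢ = 2h cos θ_c / V₁ = 2·11.1·0.9830/469 = 0.04653 s.
t = x/V₂ + tᵢ = 163.0/2551 + 0.04653 = 0.11042 s.

0.1104 s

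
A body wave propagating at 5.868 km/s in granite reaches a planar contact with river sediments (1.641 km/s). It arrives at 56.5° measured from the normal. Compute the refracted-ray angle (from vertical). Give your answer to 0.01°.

13.49°

Snell's law: sin θ₂ = (V₂/V₁)·sin θ₁ = (1.641/5.868)·sin 56.5° = 0.2332.
θ₂ = sin⁻¹(0.2332) = 13.49° (from vertical).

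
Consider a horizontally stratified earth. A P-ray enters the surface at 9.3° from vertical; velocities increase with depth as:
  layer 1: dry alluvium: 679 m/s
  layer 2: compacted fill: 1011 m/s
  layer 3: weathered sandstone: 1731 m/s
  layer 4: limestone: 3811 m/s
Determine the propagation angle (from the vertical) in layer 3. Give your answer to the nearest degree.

24°

Snell's law across each interface conserves sin θ / V, so sin θ_3 = V_3·sin θ₁/V₁.
sin θ_3 = 1731 × sin 9.3° / 679 = 0.4120.
θ_3 = 24.33° from the vertical.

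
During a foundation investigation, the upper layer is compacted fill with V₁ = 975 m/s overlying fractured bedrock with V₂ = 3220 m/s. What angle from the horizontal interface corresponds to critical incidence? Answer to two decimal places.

72.37°

Critical incidence: sin θ_c = V₁/V₂ = 975/3220 = 0.3028.
θ_c = arcsin 0.3028 = 17.63°.
Measured from the interface: 90° − 17.63° = 72.37°.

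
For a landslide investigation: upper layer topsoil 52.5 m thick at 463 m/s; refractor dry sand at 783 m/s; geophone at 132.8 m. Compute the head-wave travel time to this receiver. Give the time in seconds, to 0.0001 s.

t = x/V₂ + 2h·√(V₂²−V₁²)/(V₁V₂).
√(V₂²−V₁²) = √(783²−463²) = 631.4 m/s; delay term = 2·52.5·631.4/(463·783) = 0.18289 s.
t = 132.8/783 + 0.18289 = 0.35249 s.

0.3525 s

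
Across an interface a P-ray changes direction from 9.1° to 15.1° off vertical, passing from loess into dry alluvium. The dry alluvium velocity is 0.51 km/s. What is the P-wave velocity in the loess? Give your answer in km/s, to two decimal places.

sin 9.1° = 0.1582; sin 15.1° = 0.2605.
V₁ = V₂·(sin θ₁/sin θ₂) = 0.51·(0.1582/0.2605) = 0.31 km/s.

0.31 km/s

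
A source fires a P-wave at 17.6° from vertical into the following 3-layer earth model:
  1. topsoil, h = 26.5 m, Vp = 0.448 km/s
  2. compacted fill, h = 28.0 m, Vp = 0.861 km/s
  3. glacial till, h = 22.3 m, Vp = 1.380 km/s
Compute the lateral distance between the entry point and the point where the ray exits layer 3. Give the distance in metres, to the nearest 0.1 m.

85.5 m

Ray parameter p = sin 17.6° / 0.448 km/s = 6.7493e-01 s/km.
Layer 1: θ = 17.60°; offset = 26.5·tan 17.60° = 8.406 m.
Layer 2: sin θ = p·0.861 = 0.5811 → θ = 35.53°; offset = 28.0·tan 35.53° = 19.994 m.
Layer 3: sin θ = p·1.380 = 0.9314 → θ = 68.66°; offset = 22.3·tan 68.66° = 57.065 m.
Σ offsets = 85.465 m.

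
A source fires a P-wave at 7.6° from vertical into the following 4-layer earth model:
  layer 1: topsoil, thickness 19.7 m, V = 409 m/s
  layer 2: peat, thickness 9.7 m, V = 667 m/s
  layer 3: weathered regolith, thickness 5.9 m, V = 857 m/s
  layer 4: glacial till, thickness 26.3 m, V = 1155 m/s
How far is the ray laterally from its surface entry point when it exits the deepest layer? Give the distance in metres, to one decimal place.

Apply Snell's law at each interface; in layer i the horizontal offset is hᵢ·tan θᵢ.
Layer 1: θ = 7.60°; offset = 19.7·tan 7.60° = 2.629 m.
Layer 2: sin θ = 667·sin 7.6°/409 = 0.2157, θ = 12.46°; offset = 9.7·tan 12.46° = 2.143 m.
Layer 3: sin θ = 857·sin 7.6°/409 = 0.2771, θ = 16.09°; offset = 5.9·tan 16.09° = 1.702 m.
Layer 4: sin θ = 1155·sin 7.6°/409 = 0.3735, θ = 21.93°; offset = 26.3·tan 21.93° = 10.589 m.
Total horizontal offset = 17.062 m.

17.1 m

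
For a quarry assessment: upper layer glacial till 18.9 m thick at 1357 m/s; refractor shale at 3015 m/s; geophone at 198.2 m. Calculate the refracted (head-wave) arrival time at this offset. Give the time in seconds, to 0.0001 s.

θ_c = arcsin(V₁/V₂) = arcsin(1357/3015) = 26.75°, cos θ_c = 0.8930.
Intercept time tᵢ = 2h cos θ_c / V₁ = 2·18.9·0.8930/1357 = 0.02487 s.
t = x/V₂ + tᵢ = 198.2/3015 + 0.02487 = 0.09061 s.

0.0906 s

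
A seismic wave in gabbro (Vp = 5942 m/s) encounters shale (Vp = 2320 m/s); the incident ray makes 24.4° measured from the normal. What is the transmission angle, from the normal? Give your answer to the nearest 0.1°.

9.3°

sin θ₁/V₁ = sin θ₂/V₂ ⇒ sin θ₂ = 2320·sin 24.4°/5942 = 2320·0.4131/5942 = 0.1613.
θ₂ = sin⁻¹(0.1613) = 9.28° (from vertical).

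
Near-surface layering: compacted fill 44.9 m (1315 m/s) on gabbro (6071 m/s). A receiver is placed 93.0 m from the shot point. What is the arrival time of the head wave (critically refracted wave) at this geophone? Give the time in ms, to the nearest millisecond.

t = x/V₂ + 2h·√(V₂²−V₁²)/(V₁V₂).
√(V₂²−V₁²) = √(6071²−1315²) = 5926.9 m/s; delay term = 2·44.9·5926.9/(1315·6071) = 0.06667 s.
t = 93.0/6071 + 0.06667 = 0.08199 s.

82 ms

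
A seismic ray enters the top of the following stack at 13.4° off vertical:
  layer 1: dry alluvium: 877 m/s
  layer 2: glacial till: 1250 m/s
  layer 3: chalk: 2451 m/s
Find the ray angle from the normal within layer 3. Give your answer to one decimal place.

Snell's law across each interface conserves sin θ / V, so sin θ_3 = V_3·sin θ₁/V₁.
sin θ_3 = 2451 × sin 13.4° / 877 = 0.6477.
θ_3 = 40.37° from the vertical.

40.4°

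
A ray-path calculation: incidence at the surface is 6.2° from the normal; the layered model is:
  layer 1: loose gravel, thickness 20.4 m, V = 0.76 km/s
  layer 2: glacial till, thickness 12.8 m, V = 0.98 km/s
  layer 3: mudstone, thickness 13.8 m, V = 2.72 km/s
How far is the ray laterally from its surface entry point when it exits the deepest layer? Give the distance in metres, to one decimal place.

Apply Snell's law at each interface; in layer i the horizontal offset is hᵢ·tan θᵢ.
Layer 1: θ = 6.20°; offset = 20.4·tan 6.20° = 2.216 m.
Layer 2: sin θ = 0.98·sin 6.2°/0.76 = 0.1393, θ = 8.01°; offset = 12.8·tan 8.01° = 1.800 m.
Layer 3: sin θ = 2.72·sin 6.2°/0.76 = 0.3865, θ = 22.74°; offset = 13.8·tan 22.74° = 5.784 m.
Summing the layer offsets gives 9.800 m.

9.8 m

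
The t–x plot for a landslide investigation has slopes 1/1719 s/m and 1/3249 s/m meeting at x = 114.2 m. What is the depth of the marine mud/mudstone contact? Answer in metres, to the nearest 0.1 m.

h = (x_cross/2)·√((V₂−V₁)/(V₂+V₁)).
(V₂−V₁)/(V₂+V₁) = (3249−1719)/(3249+1719) = 0.3080; √ = 0.5550.
h = (114.2/2)·0.5550 = 31.69 m.

31.7 m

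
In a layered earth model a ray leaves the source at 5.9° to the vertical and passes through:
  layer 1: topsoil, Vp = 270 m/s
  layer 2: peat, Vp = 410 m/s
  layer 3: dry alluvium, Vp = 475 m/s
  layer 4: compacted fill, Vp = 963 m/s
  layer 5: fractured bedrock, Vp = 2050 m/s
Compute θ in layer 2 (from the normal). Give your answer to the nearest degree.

Ray parameter p = sin 5.9° / 270 = 3.8071e-04 s/m.
sin θ_2 = p·V_2 = 3.8071e-04 × 410 = 0.1561.
θ_2 = arcsin 0.1561 = 8.98°.

9°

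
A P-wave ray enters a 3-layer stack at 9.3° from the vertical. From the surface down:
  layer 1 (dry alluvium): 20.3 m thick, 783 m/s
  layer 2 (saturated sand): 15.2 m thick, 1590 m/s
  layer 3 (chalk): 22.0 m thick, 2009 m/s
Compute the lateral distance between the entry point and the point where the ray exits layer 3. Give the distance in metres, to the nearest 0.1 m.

18.6 m

p = sin θ₁/V₁ = sin 9.3°/783 = 2.0639e-04 s/m is conserved through the stack.
Layer 1: θ = 9.30°; offset = 20.3·tan 9.30° = 3.324 m.
Layer 2: sin θ = p·1590 = 0.3282 → θ = 19.16°; offset = 15.2·tan 19.16° = 5.280 m.
Layer 3: sin θ = p·2009 = 0.4146 → θ = 24.50°; offset = 22.0·tan 24.50° = 10.024 m.
Σ offsets = 18.629 m.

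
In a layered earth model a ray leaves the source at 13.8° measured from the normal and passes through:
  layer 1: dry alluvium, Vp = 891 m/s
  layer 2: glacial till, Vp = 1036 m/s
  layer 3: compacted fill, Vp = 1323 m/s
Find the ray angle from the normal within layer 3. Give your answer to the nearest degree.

21°

Ray parameter p = sin 13.8° / 891 = 2.6771e-04 s/m.
sin θ_3 = p·V_3 = 2.6771e-04 × 1323 = 0.3542.
θ_3 = 20.74° from the vertical.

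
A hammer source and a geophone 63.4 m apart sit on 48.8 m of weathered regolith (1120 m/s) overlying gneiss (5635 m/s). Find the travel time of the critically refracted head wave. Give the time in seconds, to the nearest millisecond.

t = x/V₂ + 2h·√(V₂²−V₁²)/(V₁V₂).
√(V₂²−V₁²) = √(5635²−1120²) = 5522.6 m/s; delay term = 2·48.8·5522.6/(1120·5635) = 0.08540 s.
t = 63.4/5635 + 0.08540 = 0.09666 s.

0.097 s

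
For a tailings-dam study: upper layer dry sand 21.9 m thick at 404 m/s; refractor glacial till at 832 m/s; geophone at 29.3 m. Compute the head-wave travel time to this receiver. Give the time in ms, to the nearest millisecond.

130 ms

θ_c = arcsin(V₁/V₂) = arcsin(404/832) = 29.05°, cos θ_c = 0.8742.
Intercept time tᵢ = 2h cos θ_c / V₁ = 2·21.9·0.8742/404 = 0.09478 s.
t = x/V₂ + tᵢ = 29.3/832 + 0.09478 = 0.12999 s.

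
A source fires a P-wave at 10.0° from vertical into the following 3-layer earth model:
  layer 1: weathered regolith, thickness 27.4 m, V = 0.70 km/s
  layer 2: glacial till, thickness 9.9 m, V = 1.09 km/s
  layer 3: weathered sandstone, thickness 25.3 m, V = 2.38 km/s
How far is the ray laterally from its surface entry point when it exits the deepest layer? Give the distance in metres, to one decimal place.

Apply Snell's law at each interface; in layer i the horizontal offset is hᵢ·tan θᵢ.
Layer 1: θ = 10.00°; offset = 27.4·tan 10.00° = 4.831 m.
Layer 2: sin θ = 1.09·sin 10.0°/0.70 = 0.2704, θ = 15.69°; offset = 9.9·tan 15.69° = 2.780 m.
Layer 3: sin θ = 2.38·sin 10.0°/0.70 = 0.5904, θ = 36.19°; offset = 25.3·tan 36.19° = 18.507 m.
Summing the layer offsets gives 26.119 m.

26.1 m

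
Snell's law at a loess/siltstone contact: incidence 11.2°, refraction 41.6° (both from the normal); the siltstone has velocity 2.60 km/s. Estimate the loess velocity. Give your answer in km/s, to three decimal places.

sin 11.2° = 0.1942; sin 41.6° = 0.6639.
V₁ = V₂·(sin θ₁/sin θ₂) = 2.60·(0.1942/0.6639) = 0.761 km/s.

0.761 km/s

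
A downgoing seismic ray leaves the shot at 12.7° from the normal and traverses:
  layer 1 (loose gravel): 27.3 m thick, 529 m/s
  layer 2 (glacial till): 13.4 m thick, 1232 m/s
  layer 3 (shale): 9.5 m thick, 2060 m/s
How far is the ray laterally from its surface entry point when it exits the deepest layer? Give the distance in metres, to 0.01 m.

29.88 m

Ray parameter p = sin 12.7° / 529 m/s = 4.1559e-04 s/m.
Layer 1: θ = 12.70°; offset = 27.3·tan 12.70° = 6.1523 m.
Layer 2: sin θ = p·1232 = 0.5120 → θ = 30.80°; offset = 13.4·tan 30.80° = 7.9872 m.
Layer 3: sin θ = p·2060 = 0.8561 → θ = 58.88°; offset = 9.5·tan 58.88° = 15.7376 m.
Total horizontal offset = 29.8772 m.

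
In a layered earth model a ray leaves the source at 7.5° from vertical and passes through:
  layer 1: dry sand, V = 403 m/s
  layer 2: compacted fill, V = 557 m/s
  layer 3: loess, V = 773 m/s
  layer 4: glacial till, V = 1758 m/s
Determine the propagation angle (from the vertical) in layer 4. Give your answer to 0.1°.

34.7°

Ray parameter p = sin 7.5° / 403 = 3.2389e-04 s/m.
sin θ_4 = p·V_4 = 3.2389e-04 × 1758 = 0.5694.
θ_4 = 34.71° from the vertical.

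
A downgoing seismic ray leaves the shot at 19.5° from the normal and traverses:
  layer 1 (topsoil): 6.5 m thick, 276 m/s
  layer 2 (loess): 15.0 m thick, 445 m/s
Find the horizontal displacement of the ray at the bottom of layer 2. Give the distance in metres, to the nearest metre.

12 m

Ray parameter p = sin 19.5° / 276 m/s = 1.2094e-03 s/m.
Layer 1: θ = 19.50°; offset = 6.5·tan 19.50° = 2.302 m.
Layer 2: sin θ = p·445 = 0.5382 → θ = 32.56°; offset = 15.0·tan 32.56° = 9.579 m.
Σ offsets = 11.880 m.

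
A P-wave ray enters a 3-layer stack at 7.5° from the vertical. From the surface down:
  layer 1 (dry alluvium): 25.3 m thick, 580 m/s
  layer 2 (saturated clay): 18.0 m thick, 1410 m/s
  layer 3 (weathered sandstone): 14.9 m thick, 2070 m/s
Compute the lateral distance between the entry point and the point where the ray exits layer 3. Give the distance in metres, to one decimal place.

17.2 m

Apply Snell's law at each interface; in layer i the horizontal offset is hᵢ·tan θᵢ.
Layer 1: θ = 7.50°; offset = 25.3·tan 7.50° = 3.331 m.
Layer 2: sin θ = 1410·sin 7.5°/580 = 0.3173, θ = 18.50°; offset = 18.0·tan 18.50° = 6.023 m.
Layer 3: sin θ = 2070·sin 7.5°/580 = 0.4658, θ = 27.76°; offset = 14.9·tan 27.76° = 7.844 m.
Total horizontal offset = 17.198 m.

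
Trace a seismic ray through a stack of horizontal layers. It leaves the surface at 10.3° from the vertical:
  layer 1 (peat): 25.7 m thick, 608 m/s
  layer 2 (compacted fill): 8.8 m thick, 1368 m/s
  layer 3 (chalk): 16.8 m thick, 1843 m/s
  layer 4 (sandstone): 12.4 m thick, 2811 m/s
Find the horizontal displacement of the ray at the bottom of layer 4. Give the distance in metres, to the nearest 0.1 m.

p = sin θ₁/V₁ = sin 10.3°/608 = 2.9408e-04 s/m is conserved through the stack.
Layer 1: θ = 10.30°; offset = 25.7·tan 10.30° = 4.670 m.
Layer 2: sin θ = p·1368 = 0.4023 → θ = 23.72°; offset = 8.8·tan 23.72° = 3.867 m.
Layer 3: sin θ = p·1843 = 0.5420 → θ = 32.82°; offset = 16.8·tan 32.82° = 10.835 m.
Layer 4: sin θ = p·2811 = 0.8267 → θ = 55.76°; offset = 12.4·tan 55.76° = 18.217 m.
Total horizontal offset = 37.590 m.

37.6 m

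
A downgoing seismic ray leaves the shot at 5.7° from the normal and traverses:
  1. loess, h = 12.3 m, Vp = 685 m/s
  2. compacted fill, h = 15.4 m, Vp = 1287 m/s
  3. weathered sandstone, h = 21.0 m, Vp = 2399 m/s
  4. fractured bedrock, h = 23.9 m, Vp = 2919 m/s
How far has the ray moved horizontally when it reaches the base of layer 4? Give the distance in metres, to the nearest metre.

23 m

Apply Snell's law at each interface; in layer i the horizontal offset is hᵢ·tan θᵢ.
Layer 1: θ = 5.70°; offset = 12.3·tan 5.70° = 1.228 m.
Layer 2: sin θ = 1287·sin 5.7°/685 = 0.1866, θ = 10.75°; offset = 15.4·tan 10.75° = 2.925 m.
Layer 3: sin θ = 2399·sin 5.7°/685 = 0.3478, θ = 20.36°; offset = 21.0·tan 20.36° = 7.791 m.
Layer 4: sin θ = 2919·sin 5.7°/685 = 0.4232, θ = 25.04°; offset = 23.9·tan 25.04° = 11.164 m.
Σ offsets = 23.108 m.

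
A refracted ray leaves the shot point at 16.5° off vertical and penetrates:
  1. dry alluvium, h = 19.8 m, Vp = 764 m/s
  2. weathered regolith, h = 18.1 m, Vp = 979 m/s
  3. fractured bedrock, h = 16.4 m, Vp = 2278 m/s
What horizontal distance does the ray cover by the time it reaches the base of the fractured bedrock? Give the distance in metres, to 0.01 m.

39.05 m

Apply Snell's law at each interface; in layer i the horizontal offset is hᵢ·tan θᵢ.
Layer 1: θ = 16.50°; offset = 19.8·tan 16.50° = 5.8650 m.
Layer 2: sin θ = 979·sin 16.5°/764 = 0.3639, θ = 21.34°; offset = 18.1·tan 21.34° = 7.0723 m.
Layer 3: sin θ = 2278·sin 16.5°/764 = 0.8468, θ = 57.87°; offset = 16.4·tan 57.87° = 26.1132 m.
Summing the layer offsets gives 39.0506 m.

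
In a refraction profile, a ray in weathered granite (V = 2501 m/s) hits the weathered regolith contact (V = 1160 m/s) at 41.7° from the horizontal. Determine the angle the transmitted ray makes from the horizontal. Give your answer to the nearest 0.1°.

69.7°

Angle from the normal: 90° − 41.7° = 48.3°.
sin θ₁/V₁ = sin θ₂/V₂ ⇒ sin θ₂ = 1160·sin 48.3°/2501 = 1160·0.7466/2501 = 0.3463.
θ₂ = arcsin 0.3463 = 20.26° from the normal.
From the interface: 90° − 20.26° = 69.74°.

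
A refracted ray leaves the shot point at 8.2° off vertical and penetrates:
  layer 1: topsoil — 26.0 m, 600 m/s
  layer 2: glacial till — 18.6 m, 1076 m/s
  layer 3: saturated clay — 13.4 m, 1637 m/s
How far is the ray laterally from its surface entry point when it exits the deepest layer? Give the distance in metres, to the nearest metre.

Apply Snell's law at each interface; in layer i the horizontal offset is hᵢ·tan θᵢ.
Layer 1: θ = 8.20°; offset = 26.0·tan 8.20° = 3.747 m.
Layer 2: sin θ = 1076·sin 8.2°/600 = 0.2558, θ = 14.82°; offset = 18.6·tan 14.82° = 4.921 m.
Layer 3: sin θ = 1637·sin 8.2°/600 = 0.3891, θ = 22.90°; offset = 13.4·tan 22.90° = 5.661 m.
Summing the layer offsets gives 14.329 m.

14 m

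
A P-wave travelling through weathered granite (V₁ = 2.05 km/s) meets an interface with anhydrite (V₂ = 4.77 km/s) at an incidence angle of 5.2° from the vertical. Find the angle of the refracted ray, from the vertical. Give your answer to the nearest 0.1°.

Snell's law: sin θ₂ = (V₂/V₁)·sin θ₁ = (4.77/2.05)·sin 5.2° = 0.2109.
θ₂ = arcsin 0.2109 = 12.17° from the normal.

12.2°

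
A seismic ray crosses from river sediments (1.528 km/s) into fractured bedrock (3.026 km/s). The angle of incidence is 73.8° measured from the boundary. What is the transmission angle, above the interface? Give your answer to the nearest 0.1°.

Convert to the normal: θ₁ = 90° − 73.8° = 16.2°.
Snell's law: sin θ₂ = (V₂/V₁)·sin θ₁ = (3.026/1.528)·sin 16.2° = 0.5525.
θ₂ = sin⁻¹(0.5525) = 33.54° (from vertical).
From the interface: 90° − 33.54° = 56.46°.

56.5°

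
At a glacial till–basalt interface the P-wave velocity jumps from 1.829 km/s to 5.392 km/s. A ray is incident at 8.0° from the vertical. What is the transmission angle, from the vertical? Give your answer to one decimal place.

Snell's law: sin θ₂ = (V₂/V₁)·sin θ₁ = (5.392/1.829)·sin 8.0° = 0.4103.
θ₂ = sin⁻¹(0.4103) = 24.22° (from vertical).

24.2°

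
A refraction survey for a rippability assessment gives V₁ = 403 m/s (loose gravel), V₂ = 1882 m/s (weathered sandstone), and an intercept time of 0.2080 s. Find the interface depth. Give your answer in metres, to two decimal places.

θ_c = arcsin(403/1882) = 12.36°; cos θ_c = 0.9768.
tᵢ = 2h cos θ_c/V₁ ⇒ h = tᵢ·V₁/(2 cos θ_c) = 0.208·403/(2·0.9768) = 42.91 m.

42.91 m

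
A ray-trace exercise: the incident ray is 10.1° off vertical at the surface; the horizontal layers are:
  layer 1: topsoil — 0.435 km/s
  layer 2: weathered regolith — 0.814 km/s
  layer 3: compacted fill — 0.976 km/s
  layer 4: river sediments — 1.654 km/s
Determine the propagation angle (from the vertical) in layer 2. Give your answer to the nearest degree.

19°

Snell's law across each interface conserves sin θ / V, so sin θ_2 = V_2·sin θ₁/V₁.
sin θ_2 = 0.814 × sin 10.1° / 0.435 = 0.3282.
θ_2 = 19.16° from the vertical.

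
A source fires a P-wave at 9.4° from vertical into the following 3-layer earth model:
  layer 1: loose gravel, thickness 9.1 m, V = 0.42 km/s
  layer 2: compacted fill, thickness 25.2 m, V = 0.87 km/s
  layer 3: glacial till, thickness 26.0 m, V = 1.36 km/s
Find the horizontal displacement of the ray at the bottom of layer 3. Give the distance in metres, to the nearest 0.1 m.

Apply Snell's law at each interface; in layer i the horizontal offset is hᵢ·tan θᵢ.
Layer 1: θ = 9.40°; offset = 9.1·tan 9.40° = 1.506 m.
Layer 2: sin θ = 0.87·sin 9.4°/0.42 = 0.3383, θ = 19.77°; offset = 25.2·tan 19.77° = 9.060 m.
Layer 3: sin θ = 1.36·sin 9.4°/0.42 = 0.5289, θ = 31.93°; offset = 26.0·tan 31.93° = 16.202 m.
Summing the layer offsets gives 26.768 m.

26.8 m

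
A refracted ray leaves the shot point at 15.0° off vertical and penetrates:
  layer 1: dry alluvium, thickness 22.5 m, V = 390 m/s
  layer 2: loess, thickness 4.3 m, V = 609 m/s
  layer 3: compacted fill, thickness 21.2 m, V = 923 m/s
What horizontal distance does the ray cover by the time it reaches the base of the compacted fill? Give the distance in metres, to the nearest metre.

24 m

Apply Snell's law at each interface; in layer i the horizontal offset is hᵢ·tan θᵢ.
Layer 1: θ = 15.00°; offset = 22.5·tan 15.00° = 6.029 m.
Layer 2: sin θ = 609·sin 15.0°/390 = 0.4042, θ = 23.84°; offset = 4.3·tan 23.84° = 1.900 m.
Layer 3: sin θ = 923·sin 15.0°/390 = 0.6125, θ = 37.77°; offset = 21.2·tan 37.77° = 16.429 m.
Summing the layer offsets gives 24.357 m.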